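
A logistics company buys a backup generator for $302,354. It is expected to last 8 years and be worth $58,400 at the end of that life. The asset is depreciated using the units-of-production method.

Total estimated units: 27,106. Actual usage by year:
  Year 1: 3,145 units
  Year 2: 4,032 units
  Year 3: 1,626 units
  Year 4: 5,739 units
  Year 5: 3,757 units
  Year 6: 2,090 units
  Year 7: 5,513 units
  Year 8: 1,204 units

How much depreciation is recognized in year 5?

Depreciable base = $302,354 − $58,400 = $243,954.
Rate = $243,954 / 27,106 units = $9 per unit.
Year 1: 3,145 × $9 = $28,305. Book value $274,049.
Year 2: 4,032 × $9 = $36,288. Book value $237,761.
Year 3: 1,626 × $9 = $14,634. Book value $223,127.
Year 4: 5,739 × $9 = $51,651. Book value $171,476.
Year 5: 3,757 × $9 = $33,813. Book value $137,663.

$33,813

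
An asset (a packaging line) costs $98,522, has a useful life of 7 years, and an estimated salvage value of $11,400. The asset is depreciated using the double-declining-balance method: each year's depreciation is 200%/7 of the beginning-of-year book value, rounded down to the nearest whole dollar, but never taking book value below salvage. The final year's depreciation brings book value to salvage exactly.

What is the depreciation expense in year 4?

Depreciable base = $98,522 − $11,400 = $87,122.
Year 1: ⌊$98,522 × 200%/7⌋ = $28,149. Book value $70,373.
Year 2: ⌊$70,373 × 200%/7⌋ = $20,106. Book value $50,267.
Year 3: ⌊$50,267 × 200%/7⌋ = $14,362. Book value $35,905.
Year 4: ⌊$35,905 × 200%/7⌋ = $10,258. Book value $25,647.

$10,258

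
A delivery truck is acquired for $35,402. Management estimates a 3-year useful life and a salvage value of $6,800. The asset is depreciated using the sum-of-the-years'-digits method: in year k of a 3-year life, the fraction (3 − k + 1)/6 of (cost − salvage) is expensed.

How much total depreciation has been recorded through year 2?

$23,835

Depreciable base = $35,402 − $6,800 = $28,602.
Sum of the years' digits = 3+2+1 = 6.
Year 1: $28,602 × 3/6 = $14,301. Book value $21,101.
Year 2: $28,602 × 2/6 = $9,534. Book value $11,567.
Accumulated through year 2 = $35,402 − $11,567 = $23,835.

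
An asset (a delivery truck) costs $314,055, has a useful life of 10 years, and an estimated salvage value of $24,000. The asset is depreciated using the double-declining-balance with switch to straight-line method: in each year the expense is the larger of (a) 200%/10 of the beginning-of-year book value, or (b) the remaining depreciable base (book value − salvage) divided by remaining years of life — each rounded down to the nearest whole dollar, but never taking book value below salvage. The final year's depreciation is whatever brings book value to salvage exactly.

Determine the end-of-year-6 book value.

Depreciable base = $314,055 − $24,000 = $290,055.
Year 1: DB = ⌊$314,055 × 200%/10⌋ = $62,811; SL = ⌊$290,055/10⌋ = $29,005 → take DB $62,811. Book value $251,244.
Year 2: DB = ⌊$251,244 × 200%/10⌋ = $50,248; SL = ⌊$227,244/9⌋ = $25,249 → take DB $50,248. Book value $200,996.
Year 3: DB = ⌊$200,996 × 200%/10⌋ = $40,199; SL = ⌊$176,996/8⌋ = $22,124 → take DB $40,199. Book value $160,797.
Year 4: DB = ⌊$160,797 × 200%/10⌋ = $32,159; SL = ⌊$136,797/7⌋ = $19,542 → take DB $32,159. Book value $128,638.
Year 5: DB = ⌊$128,638 × 200%/10⌋ = $25,727; SL = ⌊$104,638/6⌋ = $17,439 → take DB $25,727. Book value $102,911.
Year 6: DB = ⌊$102,911 × 200%/10⌋ = $20,582; SL = ⌊$78,911/5⌋ = $15,782 → take DB $20,582. Book value $82,329.

$82,329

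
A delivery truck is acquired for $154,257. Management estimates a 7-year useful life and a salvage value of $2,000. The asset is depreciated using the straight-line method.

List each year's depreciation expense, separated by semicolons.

$21,751; $21,751; $21,751; $21,751; $21,751; $21,751; $21,751

Depreciable base = $154,257 − $2,000 = $152,257.
Annual expense = $152,257 / 7 = $21,751.
End of year 1: book value $132,506.
End of year 2: book value $110,755.
End of year 3: book value $89,004.
End of year 4: book value $67,253.
End of year 5: book value $45,502.
End of year 6: book value $23,751.
End of year 7: book value $2,000.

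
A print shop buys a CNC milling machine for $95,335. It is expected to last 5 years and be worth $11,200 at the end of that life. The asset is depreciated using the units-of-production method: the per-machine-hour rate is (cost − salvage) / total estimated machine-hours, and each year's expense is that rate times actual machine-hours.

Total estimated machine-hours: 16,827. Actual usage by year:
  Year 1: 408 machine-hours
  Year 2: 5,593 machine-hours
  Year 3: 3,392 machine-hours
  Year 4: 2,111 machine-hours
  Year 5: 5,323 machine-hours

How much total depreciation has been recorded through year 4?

Depreciable base = $95,335 − $11,200 = $84,135.
Rate = $84,135 / 16,827 machine-hours = $5 per machine-hour.
Year 1: 408 × $5 = $2,040. Book value $93,295.
Year 2: 5,593 × $5 = $27,965. Book value $65,330.
Year 3: 3,392 × $5 = $16,960. Book value $48,370.
Year 4: 2,111 × $5 = $10,555. Book value $37,815.
Accumulated through year 4 = $95,335 − $37,815 = $57,520.

$57,520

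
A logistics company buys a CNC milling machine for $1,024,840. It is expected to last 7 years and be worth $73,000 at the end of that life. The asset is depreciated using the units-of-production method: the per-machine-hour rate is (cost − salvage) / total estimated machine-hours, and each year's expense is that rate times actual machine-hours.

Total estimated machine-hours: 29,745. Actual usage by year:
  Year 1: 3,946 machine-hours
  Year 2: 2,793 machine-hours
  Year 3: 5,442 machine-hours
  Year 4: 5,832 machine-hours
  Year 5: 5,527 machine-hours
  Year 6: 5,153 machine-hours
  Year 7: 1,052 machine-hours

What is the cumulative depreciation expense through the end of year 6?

$918,176

Depreciable base = $1,024,840 − $73,000 = $951,840.
Rate = $951,840 / 29,745 machine-hours = $32 per machine-hour.
Year 1: 3,946 × $32 = $126,272. Book value $898,568.
Year 2: 2,793 × $32 = $89,376. Book value $809,192.
Year 3: 5,442 × $32 = $174,144. Book value $635,048.
Year 4: 5,832 × $32 = $186,624. Book value $448,424.
Year 5: 5,527 × $32 = $176,864. Book value $271,560.
Year 6: 5,153 × $32 = $164,896. Book value $106,664.
Accumulated through year 6 = $1,024,840 − $106,664 = $918,176.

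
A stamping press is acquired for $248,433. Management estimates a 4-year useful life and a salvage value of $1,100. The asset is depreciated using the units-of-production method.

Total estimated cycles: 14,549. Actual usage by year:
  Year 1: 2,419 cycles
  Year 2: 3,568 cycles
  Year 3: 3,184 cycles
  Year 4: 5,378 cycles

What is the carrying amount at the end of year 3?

Depreciable base = $248,433 − $1,100 = $247,333.
Rate = $247,333 / 14,549 cycles = $17 per cycle.
Year 1: 2,419 × $17 = $41,123. Book value $207,310.
Year 2: 3,568 × $17 = $60,656. Book value $146,654.
Year 3: 3,184 × $17 = $54,128. Book value $92,526.

$92,526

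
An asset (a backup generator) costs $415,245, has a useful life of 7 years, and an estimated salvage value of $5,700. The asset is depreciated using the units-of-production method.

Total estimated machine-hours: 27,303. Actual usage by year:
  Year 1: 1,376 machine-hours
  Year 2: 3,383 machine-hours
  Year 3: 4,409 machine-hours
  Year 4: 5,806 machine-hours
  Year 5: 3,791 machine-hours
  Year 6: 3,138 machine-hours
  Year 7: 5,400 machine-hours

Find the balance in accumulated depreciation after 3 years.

Depreciable base = $415,245 − $5,700 = $409,545.
Rate = $409,545 / 27,303 machine-hours = $15 per machine-hour.
Year 1: 1,376 × $15 = $20,640. Book value $394,605.
Year 2: 3,383 × $15 = $50,745. Book value $343,860.
Year 3: 4,409 × $15 = $66,135. Book value $277,725.
Accumulated through year 3 = $415,245 − $277,725 = $137,520.

$137,520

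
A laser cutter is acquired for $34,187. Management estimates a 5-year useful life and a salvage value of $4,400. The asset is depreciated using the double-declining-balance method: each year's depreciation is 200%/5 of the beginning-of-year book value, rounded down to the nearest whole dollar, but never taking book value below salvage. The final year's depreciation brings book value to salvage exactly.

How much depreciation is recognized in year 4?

Depreciable base = $34,187 − $4,400 = $29,787.
Year 1: ⌊$34,187 × 200%/5⌋ = $13,674. Book value $20,513.
Year 2: ⌊$20,513 × 200%/5⌋ = $8,205. Book value $12,308.
Year 3: ⌊$12,308 × 200%/5⌋ = $4,923. Book value $7,385.
Year 4: ⌊$7,385 × 200%/5⌋ = $2,954. Book value $4,431.

$2,954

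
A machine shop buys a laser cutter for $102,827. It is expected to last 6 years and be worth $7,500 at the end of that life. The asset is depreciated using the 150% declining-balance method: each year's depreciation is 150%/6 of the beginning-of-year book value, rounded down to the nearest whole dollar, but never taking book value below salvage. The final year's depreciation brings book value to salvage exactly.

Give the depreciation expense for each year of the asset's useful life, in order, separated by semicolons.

$25,706; $19,280; $14,460; $10,845; $8,134; $16,902

Depreciable base = $102,827 − $7,500 = $95,327.
Year 1: ⌊$102,827 × 150%/6⌋ = $25,706. Book value $77,121.
Year 2: ⌊$77,121 × 150%/6⌋ = $19,280. Book value $57,841.
Year 3: ⌊$57,841 × 150%/6⌋ = $14,460. Book value $43,381.
Year 4: ⌊$43,381 × 150%/6⌋ = $10,845. Book value $32,536.
Year 5: ⌊$32,536 × 150%/6⌋ = $8,134. Book value $24,402.
Year 6 (final): $24,402 − $7,500 = $16,902. Book value $7,500.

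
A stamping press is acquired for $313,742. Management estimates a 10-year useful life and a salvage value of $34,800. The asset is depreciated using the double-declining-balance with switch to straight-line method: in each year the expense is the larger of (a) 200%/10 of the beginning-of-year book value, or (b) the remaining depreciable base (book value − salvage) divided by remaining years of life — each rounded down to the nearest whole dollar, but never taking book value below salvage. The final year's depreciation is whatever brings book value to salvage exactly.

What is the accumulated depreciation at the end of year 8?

$261,103

Depreciable base = $313,742 − $34,800 = $278,942.
Year 1: DB = ⌊$313,742 × 200%/10⌋ = $62,748; SL = ⌊$278,942/10⌋ = $27,894 → take DB $62,748. Book value $250,994.
Year 2: DB = ⌊$250,994 × 200%/10⌋ = $50,198; SL = ⌊$216,194/9⌋ = $24,021 → take DB $50,198. Book value $200,796.
Year 3: DB = ⌊$200,796 × 200%/10⌋ = $40,159; SL = ⌊$165,996/8⌋ = $20,749 → take DB $40,159. Book value $160,637.
Year 4: DB = ⌊$160,637 × 200%/10⌋ = $32,127; SL = ⌊$125,837/7⌋ = $17,976 → take DB $32,127. Book value $128,510.
Year 5: DB = ⌊$128,510 × 200%/10⌋ = $25,702; SL = ⌊$93,710/6⌋ = $15,618 → take DB $25,702. Book value $102,808.
Year 6: DB = ⌊$102,808 × 200%/10⌋ = $20,561; SL = ⌊$68,008/5⌋ = $13,601 → take DB $20,561. Book value $82,247.
Year 7: DB = ⌊$82,247 × 200%/10⌋ = $16,449; SL = ⌊$47,447/4⌋ = $11,861 → take DB $16,449. Book value $65,798.
Year 8: DB = ⌊$65,798 × 200%/10⌋ = $13,159; SL = ⌊$30,998/3⌋ = $10,332 → take DB $13,159. Book value $52,639.
Accumulated through year 8 = $313,742 − $52,639 = $261,103.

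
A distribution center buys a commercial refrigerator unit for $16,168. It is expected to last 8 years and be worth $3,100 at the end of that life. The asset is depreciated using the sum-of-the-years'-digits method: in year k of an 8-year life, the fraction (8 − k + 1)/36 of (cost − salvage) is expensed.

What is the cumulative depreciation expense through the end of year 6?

$11,979

Depreciable base = $16,168 − $3,100 = $13,068.
Sum of the years' digits = 8+7+6+5+4+3+2+1 = 36.
Year 1: $13,068 × 8/36 = $2,904. Book value $13,264.
Year 2: $13,068 × 7/36 = $2,541. Book value $10,723.
Year 3: $13,068 × 6/36 = $2,178. Book value $8,545.
Year 4: $13,068 × 5/36 = $1,815. Book value $6,730.
Year 5: $13,068 × 4/36 = $1,452. Book value $5,278.
Year 6: $13,068 × 3/36 = $1,089. Book value $4,189.
Accumulated through year 6 = $16,168 − $4,189 = $11,979.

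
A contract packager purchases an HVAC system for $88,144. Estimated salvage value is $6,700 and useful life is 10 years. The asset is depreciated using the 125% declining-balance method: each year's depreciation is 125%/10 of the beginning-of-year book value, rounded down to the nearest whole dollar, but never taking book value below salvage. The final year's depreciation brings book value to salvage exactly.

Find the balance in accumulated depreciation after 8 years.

Depreciable base = $88,144 − $6,700 = $81,444.
Year 1: ⌊$88,144 × 125%/10⌋ = $11,018. Book value $77,126.
Year 2: ⌊$77,126 × 125%/10⌋ = $9,640. Book value $67,486.
Year 3: ⌊$67,486 × 125%/10⌋ = $8,435. Book value $59,051.
Year 4: ⌊$59,051 × 125%/10⌋ = $7,381. Book value $51,670.
Year 5: ⌊$51,670 × 125%/10⌋ = $6,458. Book value $45,212.
Year 6: ⌊$45,212 × 125%/10⌋ = $5,651. Book value $39,561.
Year 7: ⌊$39,561 × 125%/10⌋ = $4,945. Book value $34,616.
Year 8: ⌊$34,616 × 125%/10⌋ = $4,327. Book value $30,289.
Accumulated through year 8 = $88,144 − $30,289 = $57,855.

$57,855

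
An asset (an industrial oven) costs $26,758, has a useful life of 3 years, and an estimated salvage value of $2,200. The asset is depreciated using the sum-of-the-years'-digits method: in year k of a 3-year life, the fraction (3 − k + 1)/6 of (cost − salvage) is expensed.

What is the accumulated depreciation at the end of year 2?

$20,465

Depreciable base = $26,758 − $2,200 = $24,558.
Sum of the years' digits = 3+2+1 = 6.
Year 1: $24,558 × 3/6 = $12,279. Book value $14,479.
Year 2: $24,558 × 2/6 = $8,186. Book value $6,293.
Accumulated through year 2 = $26,758 − $6,293 = $20,465.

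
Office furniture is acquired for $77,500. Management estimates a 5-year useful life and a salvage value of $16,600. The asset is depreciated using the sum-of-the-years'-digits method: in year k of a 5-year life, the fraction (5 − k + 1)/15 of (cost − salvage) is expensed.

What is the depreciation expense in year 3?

Depreciable base = $77,500 − $16,600 = $60,900.
Sum of the years' digits = 5+4+3+2+1 = 15.
Year 1: $60,900 × 5/15 = $20,300. Book value $57,200.
Year 2: $60,900 × 4/15 = $16,240. Book value $40,960.
Year 3: $60,900 × 3/15 = $12,180. Book value $28,780.

$12,180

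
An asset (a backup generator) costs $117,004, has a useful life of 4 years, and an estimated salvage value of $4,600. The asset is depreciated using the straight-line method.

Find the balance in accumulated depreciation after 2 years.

Depreciable base = $117,004 − $4,600 = $112,404.
Annual expense = $112,404 / 4 = $28,101.
End of year 1: book value $88,903.
End of year 2: book value $60,802.
Accumulated through year 2 = $117,004 − $60,802 = $56,202.

$56,202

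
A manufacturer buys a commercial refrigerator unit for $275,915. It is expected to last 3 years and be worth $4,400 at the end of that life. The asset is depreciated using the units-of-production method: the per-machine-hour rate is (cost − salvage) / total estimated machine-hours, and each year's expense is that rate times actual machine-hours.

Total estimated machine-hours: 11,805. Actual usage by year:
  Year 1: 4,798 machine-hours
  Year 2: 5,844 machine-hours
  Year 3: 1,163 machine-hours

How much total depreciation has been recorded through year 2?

$244,766

Depreciable base = $275,915 − $4,400 = $271,515.
Rate = $271,515 / 11,805 machine-hours = $23 per machine-hour.
Year 1: 4,798 × $23 = $110,354. Book value $165,561.
Year 2: 5,844 × $23 = $134,412. Book value $31,149.
Accumulated through year 2 = $275,915 − $31,149 = $244,766.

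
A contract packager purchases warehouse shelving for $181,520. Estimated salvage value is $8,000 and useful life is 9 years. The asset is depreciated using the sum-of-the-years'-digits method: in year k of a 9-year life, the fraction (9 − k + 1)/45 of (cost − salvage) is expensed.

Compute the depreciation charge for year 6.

Depreciable base = $181,520 − $8,000 = $173,520.
Sum of the years' digits = 9+8+7+6+5+4+3+2+1 = 45.
Year 1: $173,520 × 9/45 = $34,704. Book value $146,816.
Year 2: $173,520 × 8/45 = $30,848. Book value $115,968.
Year 3: $173,520 × 7/45 = $26,992. Book value $88,976.
Year 4: $173,520 × 6/45 = $23,136. Book value $65,840.
Year 5: $173,520 × 5/45 = $19,280. Book value $46,560.
Year 6: $173,520 × 4/45 = $15,424. Book value $31,136.

$15,424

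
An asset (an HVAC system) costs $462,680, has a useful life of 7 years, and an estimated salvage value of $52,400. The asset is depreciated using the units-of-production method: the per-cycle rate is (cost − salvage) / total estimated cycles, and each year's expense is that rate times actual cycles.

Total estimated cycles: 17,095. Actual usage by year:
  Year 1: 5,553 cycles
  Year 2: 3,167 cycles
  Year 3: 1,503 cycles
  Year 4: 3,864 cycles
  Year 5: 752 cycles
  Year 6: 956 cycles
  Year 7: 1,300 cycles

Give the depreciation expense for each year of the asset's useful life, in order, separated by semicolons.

$133,272; $76,008; $36,072; $92,736; $18,048; $22,944; $31,200

Depreciable base = $462,680 − $52,400 = $410,280.
Rate = $410,280 / 17,095 cycles = $24 per cycle.
Year 1: 5,553 × $24 = $133,272. Book value $329,408.
Year 2: 3,167 × $24 = $76,008. Book value $253,400.
Year 3: 1,503 × $24 = $36,072. Book value $217,328.
Year 4: 3,864 × $24 = $92,736. Book value $124,592.
Year 5: 752 × $24 = $18,048. Book value $106,544.
Year 6: 956 × $24 = $22,944. Book value $83,600.
Year 7: 1,300 × $24 = $31,200. Book value $52,400.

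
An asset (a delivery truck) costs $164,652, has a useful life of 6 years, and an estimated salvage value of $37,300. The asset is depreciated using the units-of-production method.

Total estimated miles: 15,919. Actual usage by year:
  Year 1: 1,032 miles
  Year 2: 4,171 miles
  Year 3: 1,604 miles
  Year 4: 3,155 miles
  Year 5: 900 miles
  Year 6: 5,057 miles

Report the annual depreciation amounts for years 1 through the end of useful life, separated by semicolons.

Depreciable base = $164,652 − $37,300 = $127,352.
Rate = $127,352 / 15,919 miles = $8 per mile.
Year 1: 1,032 × $8 = $8,256. Book value $156,396.
Year 2: 4,171 × $8 = $33,368. Book value $123,028.
Year 3: 1,604 × $8 = $12,832. Book value $110,196.
Year 4: 3,155 × $8 = $25,240. Book value $84,956.
Year 5: 900 × $8 = $7,200. Book value $77,756.
Year 6: 5,057 × $8 = $40,456. Book value $37,300.

$8,256; $33,368; $12,832; $25,240; $7,200; $40,456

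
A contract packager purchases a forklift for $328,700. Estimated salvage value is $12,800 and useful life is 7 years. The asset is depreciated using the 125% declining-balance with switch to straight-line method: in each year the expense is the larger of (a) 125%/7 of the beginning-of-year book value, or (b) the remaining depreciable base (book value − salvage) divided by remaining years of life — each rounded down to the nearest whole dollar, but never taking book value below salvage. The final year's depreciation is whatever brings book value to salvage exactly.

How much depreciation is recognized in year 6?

$41,798

Depreciable base = $328,700 − $12,800 = $315,900.
Year 1: DB = ⌊$328,700 × 125%/7⌋ = $58,696; SL = ⌊$315,900/7⌋ = $45,128 → take DB $58,696. Book value $270,004.
Year 2: DB = ⌊$270,004 × 125%/7⌋ = $48,215; SL = ⌊$257,204/6⌋ = $42,867 → take DB $48,215. Book value $221,789.
Year 3: DB = ⌊$221,789 × 125%/7⌋ = $39,605; SL = ⌊$208,989/5⌋ = $41,797 → take SL $41,797. Book value $179,992.
Year 4: DB = ⌊$179,992 × 125%/7⌋ = $32,141; SL = ⌊$167,192/4⌋ = $41,798 → take SL $41,798. Book value $138,194.
Year 5: DB = ⌊$138,194 × 125%/7⌋ = $24,677; SL = ⌊$125,394/3⌋ = $41,798 → take SL $41,798. Book value $96,396.
Year 6: DB = ⌊$96,396 × 125%/7⌋ = $17,213; SL = ⌊$83,596/2⌋ = $41,798 → take SL $41,798. Book value $54,598.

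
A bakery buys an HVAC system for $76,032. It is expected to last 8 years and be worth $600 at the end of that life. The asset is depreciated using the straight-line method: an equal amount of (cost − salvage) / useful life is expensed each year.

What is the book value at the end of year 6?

$19,458

Depreciable base = $76,032 − $600 = $75,432.
Annual expense = $75,432 / 8 = $9,429.
End of year 1: book value $66,603.
End of year 2: book value $57,174.
End of year 3: book value $47,745.
End of year 4: book value $38,316.
End of year 5: book value $28,887.
End of year 6: book value $19,458.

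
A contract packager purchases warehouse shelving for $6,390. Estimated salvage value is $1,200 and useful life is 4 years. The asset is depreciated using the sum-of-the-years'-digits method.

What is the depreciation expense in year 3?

Depreciable base = $6,390 − $1,200 = $5,190.
Sum of the years' digits = 4+3+2+1 = 10.
Year 1: $5,190 × 4/10 = $2,076. Book value $4,314.
Year 2: $5,190 × 3/10 = $1,557. Book value $2,757.
Year 3: $5,190 × 2/10 = $1,038. Book value $1,719.

$1,038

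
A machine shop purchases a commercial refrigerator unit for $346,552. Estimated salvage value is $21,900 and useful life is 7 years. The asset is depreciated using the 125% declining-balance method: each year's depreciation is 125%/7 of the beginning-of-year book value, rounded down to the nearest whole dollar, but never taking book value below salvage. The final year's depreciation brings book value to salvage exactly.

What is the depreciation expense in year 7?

$84,562

Depreciable base = $346,552 − $21,900 = $324,652.
Year 1: ⌊$346,552 × 125%/7⌋ = $61,884. Book value $284,668.
Year 2: ⌊$284,668 × 125%/7⌋ = $50,833. Book value $233,835.
Year 3: ⌊$233,835 × 125%/7⌋ = $41,756. Book value $192,079.
Year 4: ⌊$192,079 × 125%/7⌋ = $34,299. Book value $157,780.
Year 5: ⌊$157,780 × 125%/7⌋ = $28,175. Book value $129,605.
Year 6: ⌊$129,605 × 125%/7⌋ = $23,143. Book value $106,462.
Year 7 (final): $106,462 − $21,900 = $84,562. Book value $21,900.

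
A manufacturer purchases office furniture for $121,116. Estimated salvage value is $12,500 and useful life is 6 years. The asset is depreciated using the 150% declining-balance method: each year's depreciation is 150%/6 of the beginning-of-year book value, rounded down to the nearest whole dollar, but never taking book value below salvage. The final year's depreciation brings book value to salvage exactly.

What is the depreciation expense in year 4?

$12,774

Depreciable base = $121,116 − $12,500 = $108,616.
Year 1: ⌊$121,116 × 150%/6⌋ = $30,279. Book value $90,837.
Year 2: ⌊$90,837 × 150%/6⌋ = $22,709. Book value $68,128.
Year 3: ⌊$68,128 × 150%/6⌋ = $17,032. Book value $51,096.
Year 4: ⌊$51,096 × 150%/6⌋ = $12,774. Book value $38,322.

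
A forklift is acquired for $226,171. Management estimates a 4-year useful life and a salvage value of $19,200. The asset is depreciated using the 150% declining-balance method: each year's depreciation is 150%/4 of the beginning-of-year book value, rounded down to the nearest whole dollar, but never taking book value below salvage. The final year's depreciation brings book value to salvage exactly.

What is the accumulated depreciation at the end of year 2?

$137,822

Depreciable base = $226,171 − $19,200 = $206,971.
Year 1: ⌊$226,171 × 150%/4⌋ = $84,814. Book value $141,357.
Year 2: ⌊$141,357 × 150%/4⌋ = $53,008. Book value $88,349.
Accumulated through year 2 = $226,171 − $88,349 = $137,822.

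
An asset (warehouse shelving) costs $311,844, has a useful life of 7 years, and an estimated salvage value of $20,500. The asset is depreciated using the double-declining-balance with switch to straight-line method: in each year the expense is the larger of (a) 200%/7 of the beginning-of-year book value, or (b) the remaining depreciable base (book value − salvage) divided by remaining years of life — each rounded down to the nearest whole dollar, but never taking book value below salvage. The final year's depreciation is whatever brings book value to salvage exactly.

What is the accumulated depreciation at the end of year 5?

$253,860

Depreciable base = $311,844 − $20,500 = $291,344.
Year 1: DB = ⌊$311,844 × 200%/7⌋ = $89,098; SL = ⌊$291,344/7⌋ = $41,620 → take DB $89,098. Book value $222,746.
Year 2: DB = ⌊$222,746 × 200%/7⌋ = $63,641; SL = ⌊$202,246/6⌋ = $33,707 → take DB $63,641. Book value $159,105.
Year 3: DB = ⌊$159,105 × 200%/7⌋ = $45,458; SL = ⌊$138,605/5⌋ = $27,721 → take DB $45,458. Book value $113,647.
Year 4: DB = ⌊$113,647 × 200%/7⌋ = $32,470; SL = ⌊$93,147/4⌋ = $23,286 → take DB $32,470. Book value $81,177.
Year 5: DB = ⌊$81,177 × 200%/7⌋ = $23,193; SL = ⌊$60,677/3⌋ = $20,225 → take DB $23,193. Book value $57,984.
Accumulated through year 5 = $311,844 − $57,984 = $253,860.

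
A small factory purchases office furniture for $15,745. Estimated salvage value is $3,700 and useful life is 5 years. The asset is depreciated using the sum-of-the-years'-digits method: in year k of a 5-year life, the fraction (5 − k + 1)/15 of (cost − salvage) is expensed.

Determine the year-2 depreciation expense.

Depreciable base = $15,745 − $3,700 = $12,045.
Sum of the years' digits = 5+4+3+2+1 = 15.
Year 1: $12,045 × 5/15 = $4,015. Book value $11,730.
Year 2: $12,045 × 4/15 = $3,212. Book value $8,518.

$3,212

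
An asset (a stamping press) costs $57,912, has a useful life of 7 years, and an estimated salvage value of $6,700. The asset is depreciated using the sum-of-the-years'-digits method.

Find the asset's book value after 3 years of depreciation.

Depreciable base = $57,912 − $6,700 = $51,212.
Sum of the years' digits = 7+6+5+4+3+2+1 = 28.
Year 1: $51,212 × 7/28 = $12,803. Book value $45,109.
Year 2: $51,212 × 6/28 = $10,974. Book value $34,135.
Year 3: $51,212 × 5/28 = $9,145. Book value $24,990.

$24,990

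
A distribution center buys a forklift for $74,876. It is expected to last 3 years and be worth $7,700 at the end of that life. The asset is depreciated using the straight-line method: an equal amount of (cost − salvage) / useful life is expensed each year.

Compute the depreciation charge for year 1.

$22,392

Depreciable base = $74,876 − $7,700 = $67,176.
Annual expense = $67,176 / 3 = $22,392.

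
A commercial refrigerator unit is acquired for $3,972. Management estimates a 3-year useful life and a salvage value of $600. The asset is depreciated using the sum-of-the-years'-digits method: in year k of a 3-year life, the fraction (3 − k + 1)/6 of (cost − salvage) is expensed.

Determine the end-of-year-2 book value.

$1,162

Depreciable base = $3,972 − $600 = $3,372.
Sum of the years' digits = 3+2+1 = 6.
Year 1: $3,372 × 3/6 = $1,686. Book value $2,286.
Year 2: $3,372 × 2/6 = $1,124. Book value $1,162.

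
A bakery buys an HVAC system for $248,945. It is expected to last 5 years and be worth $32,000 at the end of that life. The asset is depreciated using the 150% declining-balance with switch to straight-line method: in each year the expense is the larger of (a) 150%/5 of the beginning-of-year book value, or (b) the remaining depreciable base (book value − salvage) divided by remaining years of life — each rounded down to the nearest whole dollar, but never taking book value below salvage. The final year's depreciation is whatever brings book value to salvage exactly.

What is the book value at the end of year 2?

$121,984

Depreciable base = $248,945 − $32,000 = $216,945.
Year 1: DB = ⌊$248,945 × 150%/5⌋ = $74,683; SL = ⌊$216,945/5⌋ = $43,389 → take DB $74,683. Book value $174,262.
Year 2: DB = ⌊$174,262 × 150%/5⌋ = $52,278; SL = ⌊$142,262/4⌋ = $35,565 → take DB $52,278. Book value $121,984.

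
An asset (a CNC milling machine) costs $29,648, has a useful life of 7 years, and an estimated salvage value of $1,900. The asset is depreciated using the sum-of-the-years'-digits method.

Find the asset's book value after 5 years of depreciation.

$4,873

Depreciable base = $29,648 − $1,900 = $27,748.
Sum of the years' digits = 7+6+5+4+3+2+1 = 28.
Year 1: $27,748 × 7/28 = $6,937. Book value $22,711.
Year 2: $27,748 × 6/28 = $5,946. Book value $16,765.
Year 3: $27,748 × 5/28 = $4,955. Book value $11,810.
Year 4: $27,748 × 4/28 = $3,964. Book value $7,846.
Year 5: $27,748 × 3/28 = $2,973. Book value $4,873.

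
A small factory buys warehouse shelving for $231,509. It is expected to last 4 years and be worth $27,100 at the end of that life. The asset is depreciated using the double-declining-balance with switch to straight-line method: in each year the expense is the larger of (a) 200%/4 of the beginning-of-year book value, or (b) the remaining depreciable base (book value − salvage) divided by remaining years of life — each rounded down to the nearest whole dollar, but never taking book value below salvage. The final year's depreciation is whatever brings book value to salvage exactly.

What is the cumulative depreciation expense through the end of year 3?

$202,570

Depreciable base = $231,509 − $27,100 = $204,409.
Year 1: DB = ⌊$231,509 × 200%/4⌋ = $115,754; SL = ⌊$204,409/4⌋ = $51,102 → take DB $115,754. Book value $115,755.
Year 2: DB = ⌊$115,755 × 200%/4⌋ = $57,877; SL = ⌊$88,655/3⌋ = $29,551 → take DB $57,877. Book value $57,878.
Year 3: DB = ⌊$57,878 × 200%/4⌋ = $28,939; SL = ⌊$30,778/2⌋ = $15,389 → take DB $28,939. Book value $28,939.
Accumulated through year 3 = $231,509 − $28,939 = $202,570.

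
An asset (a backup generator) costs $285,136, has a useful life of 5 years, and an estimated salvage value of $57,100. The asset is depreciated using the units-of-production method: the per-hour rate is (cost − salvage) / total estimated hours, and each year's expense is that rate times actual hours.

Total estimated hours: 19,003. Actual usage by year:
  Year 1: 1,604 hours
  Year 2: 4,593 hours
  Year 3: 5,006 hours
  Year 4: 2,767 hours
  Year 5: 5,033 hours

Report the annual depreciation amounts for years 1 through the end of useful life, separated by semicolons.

$19,248; $55,116; $60,072; $33,204; $60,396

Depreciable base = $285,136 − $57,100 = $228,036.
Rate = $228,036 / 19,003 hours = $12 per hour.
Year 1: 1,604 × $12 = $19,248. Book value $265,888.
Year 2: 4,593 × $12 = $55,116. Book value $210,772.
Year 3: 5,006 × $12 = $60,072. Book value $150,700.
Year 4: 2,767 × $12 = $33,204. Book value $117,496.
Year 5: 5,033 × $12 = $60,396. Book value $57,100.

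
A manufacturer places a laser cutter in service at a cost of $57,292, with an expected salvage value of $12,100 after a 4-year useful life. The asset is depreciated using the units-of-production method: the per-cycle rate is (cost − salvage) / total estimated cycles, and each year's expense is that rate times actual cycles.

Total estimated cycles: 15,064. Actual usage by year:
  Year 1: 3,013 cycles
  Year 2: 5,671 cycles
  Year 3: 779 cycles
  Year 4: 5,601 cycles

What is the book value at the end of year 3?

Depreciable base = $57,292 − $12,100 = $45,192.
Rate = $45,192 / 15,064 cycles = $3 per cycle.
Year 1: 3,013 × $3 = $9,039. Book value $48,253.
Year 2: 5,671 × $3 = $17,013. Book value $31,240.
Year 3: 779 × $3 = $2,337. Book value $28,903.

$28,903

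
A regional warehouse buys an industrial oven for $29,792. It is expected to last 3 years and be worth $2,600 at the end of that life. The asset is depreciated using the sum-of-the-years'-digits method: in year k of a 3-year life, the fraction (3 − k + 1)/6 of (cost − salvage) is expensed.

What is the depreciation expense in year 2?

Depreciable base = $29,792 − $2,600 = $27,192.
Sum of the years' digits = 3+2+1 = 6.
Year 1: $27,192 × 3/6 = $13,596. Book value $16,196.
Year 2: $27,192 × 2/6 = $9,064. Book value $7,132.

$9,064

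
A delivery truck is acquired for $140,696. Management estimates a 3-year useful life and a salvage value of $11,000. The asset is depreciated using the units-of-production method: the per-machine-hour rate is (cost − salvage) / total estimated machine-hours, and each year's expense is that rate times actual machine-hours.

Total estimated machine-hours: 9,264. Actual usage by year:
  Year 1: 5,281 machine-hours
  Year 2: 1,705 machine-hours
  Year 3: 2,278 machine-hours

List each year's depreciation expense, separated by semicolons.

Depreciable base = $140,696 − $11,000 = $129,696.
Rate = $129,696 / 9,264 machine-hours = $14 per machine-hour.
Year 1: 5,281 × $14 = $73,934. Book value $66,762.
Year 2: 1,705 × $14 = $23,870. Book value $42,892.
Year 3: 2,278 × $14 = $31,892. Book value $11,000.

$73,934; $23,870; $31,892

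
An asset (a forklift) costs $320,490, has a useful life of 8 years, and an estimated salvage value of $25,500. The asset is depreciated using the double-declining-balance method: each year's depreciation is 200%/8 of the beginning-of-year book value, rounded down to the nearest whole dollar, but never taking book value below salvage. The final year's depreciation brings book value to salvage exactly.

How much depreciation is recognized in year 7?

$14,260

Depreciable base = $320,490 − $25,500 = $294,990.
Year 1: ⌊$320,490 × 200%/8⌋ = $80,122. Book value $240,368.
Year 2: ⌊$240,368 × 200%/8⌋ = $60,092. Book value $180,276.
Year 3: ⌊$180,276 × 200%/8⌋ = $45,069. Book value $135,207.
Year 4: ⌊$135,207 × 200%/8⌋ = $33,801. Book value $101,406.
Year 5: ⌊$101,406 × 200%/8⌋ = $25,351. Book value $76,055.
Year 6: ⌊$76,055 × 200%/8⌋ = $19,013. Book value $57,042.
Year 7: ⌊$57,042 × 200%/8⌋ = $14,260. Book value $42,782.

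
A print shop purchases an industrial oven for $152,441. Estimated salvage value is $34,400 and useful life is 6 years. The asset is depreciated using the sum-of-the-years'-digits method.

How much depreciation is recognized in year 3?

Depreciable base = $152,441 − $34,400 = $118,041.
Sum of the years' digits = 6+5+4+3+2+1 = 21.
Year 1: $118,041 × 6/21 = $33,726. Book value $118,715.
Year 2: $118,041 × 5/21 = $28,105. Book value $90,610.
Year 3: $118,041 × 4/21 = $22,484. Book value $68,126.

$22,484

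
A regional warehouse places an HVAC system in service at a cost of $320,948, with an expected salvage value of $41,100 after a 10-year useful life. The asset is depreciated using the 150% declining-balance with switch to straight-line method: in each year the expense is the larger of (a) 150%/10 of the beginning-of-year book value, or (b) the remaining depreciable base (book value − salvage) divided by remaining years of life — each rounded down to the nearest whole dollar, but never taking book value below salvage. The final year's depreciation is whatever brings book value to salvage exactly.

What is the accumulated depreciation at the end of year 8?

$239,874

Depreciable base = $320,948 − $41,100 = $279,848.
Year 1: DB = ⌊$320,948 × 150%/10⌋ = $48,142; SL = ⌊$279,848/10⌋ = $27,984 → take DB $48,142. Book value $272,806.
Year 2: DB = ⌊$272,806 × 150%/10⌋ = $40,920; SL = ⌊$231,706/9⌋ = $25,745 → take DB $40,920. Book value $231,886.
Year 3: DB = ⌊$231,886 × 150%/10⌋ = $34,782; SL = ⌊$190,786/8⌋ = $23,848 → take DB $34,782. Book value $197,104.
Year 4: DB = ⌊$197,104 × 150%/10⌋ = $29,565; SL = ⌊$156,004/7⌋ = $22,286 → take DB $29,565. Book value $167,539.
Year 5: DB = ⌊$167,539 × 150%/10⌋ = $25,130; SL = ⌊$126,439/6⌋ = $21,073 → take DB $25,130. Book value $142,409.
Year 6: DB = ⌊$142,409 × 150%/10⌋ = $21,361; SL = ⌊$101,309/5⌋ = $20,261 → take DB $21,361. Book value $121,048.
Year 7: DB = ⌊$121,048 × 150%/10⌋ = $18,157; SL = ⌊$79,948/4⌋ = $19,987 → take SL $19,987. Book value $101,061.
Year 8: DB = ⌊$101,061 × 150%/10⌋ = $15,159; SL = ⌊$59,961/3⌋ = $19,987 → take SL $19,987. Book value $81,074.
Accumulated through year 8 = $320,948 − $81,074 = $239,874.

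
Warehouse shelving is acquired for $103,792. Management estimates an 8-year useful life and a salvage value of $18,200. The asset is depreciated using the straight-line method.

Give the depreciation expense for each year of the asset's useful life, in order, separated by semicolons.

$10,699; $10,699; $10,699; $10,699; $10,699; $10,699; $10,699; $10,699

Depreciable base = $103,792 − $18,200 = $85,592.
Annual expense = $85,592 / 8 = $10,699.
End of year 1: book value $93,093.
End of year 2: book value $82,394.
End of year 3: book value $71,695.
End of year 4: book value $60,996.
End of year 5: book value $50,297.
End of year 6: book value $39,598.
End of year 7: book value $28,899.
End of year 8: book value $18,200.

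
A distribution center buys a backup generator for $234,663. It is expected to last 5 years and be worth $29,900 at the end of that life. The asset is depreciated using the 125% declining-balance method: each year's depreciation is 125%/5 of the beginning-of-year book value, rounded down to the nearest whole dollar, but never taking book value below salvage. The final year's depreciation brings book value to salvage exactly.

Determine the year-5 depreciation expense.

$44,350

Depreciable base = $234,663 − $29,900 = $204,763.
Year 1: ⌊$234,663 × 125%/5⌋ = $58,665. Book value $175,998.
Year 2: ⌊$175,998 × 125%/5⌋ = $43,999. Book value $131,999.
Year 3: ⌊$131,999 × 125%/5⌋ = $32,999. Book value $99,000.
Year 4: ⌊$99,000 × 125%/5⌋ = $24,750. Book value $74,250.
Year 5 (final): $74,250 − $29,900 = $44,350. Book value $29,900.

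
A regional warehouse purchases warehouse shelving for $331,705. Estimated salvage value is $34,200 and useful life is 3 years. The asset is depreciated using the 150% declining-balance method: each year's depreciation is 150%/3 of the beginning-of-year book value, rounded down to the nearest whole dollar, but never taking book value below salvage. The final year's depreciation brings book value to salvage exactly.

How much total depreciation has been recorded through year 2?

$248,778

Depreciable base = $331,705 − $34,200 = $297,505.
Year 1: ⌊$331,705 × 150%/3⌋ = $165,852. Book value $165,853.
Year 2: ⌊$165,853 × 150%/3⌋ = $82,926. Book value $82,927.
Accumulated through year 2 = $331,705 − $82,927 = $248,778.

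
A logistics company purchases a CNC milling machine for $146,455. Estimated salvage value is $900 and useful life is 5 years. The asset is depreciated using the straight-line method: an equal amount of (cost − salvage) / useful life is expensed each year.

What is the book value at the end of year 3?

Depreciable base = $146,455 − $900 = $145,555.
Annual expense = $145,555 / 5 = $29,111.
End of year 1: book value $117,344.
End of year 2: book value $88,233.
End of year 3: book value $59,122.

$59,122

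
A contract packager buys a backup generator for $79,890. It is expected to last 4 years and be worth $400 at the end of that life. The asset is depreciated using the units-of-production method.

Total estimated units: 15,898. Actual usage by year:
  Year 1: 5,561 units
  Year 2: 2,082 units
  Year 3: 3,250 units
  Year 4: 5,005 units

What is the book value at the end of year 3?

$25,425

Depreciable base = $79,890 − $400 = $79,490.
Rate = $79,490 / 15,898 units = $5 per unit.
Year 1: 5,561 × $5 = $27,805. Book value $52,085.
Year 2: 2,082 × $5 = $10,410. Book value $41,675.
Year 3: 3,250 × $5 = $16,250. Book value $25,425.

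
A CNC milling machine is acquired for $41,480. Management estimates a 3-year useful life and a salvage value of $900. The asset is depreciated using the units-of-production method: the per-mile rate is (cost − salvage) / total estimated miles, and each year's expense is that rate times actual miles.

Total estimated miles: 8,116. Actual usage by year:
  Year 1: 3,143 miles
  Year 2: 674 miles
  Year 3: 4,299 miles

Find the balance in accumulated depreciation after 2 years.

$19,085

Depreciable base = $41,480 − $900 = $40,580.
Rate = $40,580 / 8,116 miles = $5 per mile.
Year 1: 3,143 × $5 = $15,715. Book value $25,765.
Year 2: 674 × $5 = $3,370. Book value $22,395.
Accumulated through year 2 = $41,480 − $22,395 = $19,085.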